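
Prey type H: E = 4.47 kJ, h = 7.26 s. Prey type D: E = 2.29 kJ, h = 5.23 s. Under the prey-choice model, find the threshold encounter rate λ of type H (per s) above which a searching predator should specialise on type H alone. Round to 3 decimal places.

0.339 per s

The zero-one rule: include type D iff E₂/h₂ > λE₁/(1+λh₁). Equality gives the switch point.
λE₁h₂ = E₂ + λE₂h₁ ⇒ λ = E₂/(E₁h₂ − E₂h₁) = 2.29/(23.38 − 16.63) = 0.3391 per s.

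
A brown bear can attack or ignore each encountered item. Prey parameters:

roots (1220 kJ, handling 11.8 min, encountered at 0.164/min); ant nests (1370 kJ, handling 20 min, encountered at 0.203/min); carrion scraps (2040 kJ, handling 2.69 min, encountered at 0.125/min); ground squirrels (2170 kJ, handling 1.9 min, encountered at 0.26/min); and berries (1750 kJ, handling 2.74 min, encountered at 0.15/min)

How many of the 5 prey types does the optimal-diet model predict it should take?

3

Profitabilities (E/h, kJ/min): ground squirrels 1.14e+03, carrion scraps 758, berries 639, roots 103, ant nests 68.5. Add prey in this order while the next type's profitability exceeds the intake rate on those already taken.
Rate on top 1: 377.6. carrion scraps: 758 > 377.6 → include.
Rate on top 2: 447.6. berries: 639 > 447.6 → include.
Rate on top 3: 482.6. roots: 103 < 482.6 → exclude; stop.
Optimal diet: ground squirrels, carrion scraps, berries — 3 of 5 types.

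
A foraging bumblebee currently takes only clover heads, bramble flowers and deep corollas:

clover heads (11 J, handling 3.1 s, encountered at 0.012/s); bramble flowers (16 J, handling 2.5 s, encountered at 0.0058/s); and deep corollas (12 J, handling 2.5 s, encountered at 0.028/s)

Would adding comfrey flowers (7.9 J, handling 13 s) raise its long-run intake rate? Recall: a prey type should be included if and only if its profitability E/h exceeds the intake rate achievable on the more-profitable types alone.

Yes

Current rate: (0.012×11 + 0.0058×16 + 0.028×12)/(1 + 0.012×3.1 + 0.0058×2.5 + 0.028×2.5) = 0.5 J/s.
Profitability of comfrey flowers: 7.9/13 = 0.6077 J/s.
0.6077 > 0.5, so adding comfrey flowers raises the average — include it.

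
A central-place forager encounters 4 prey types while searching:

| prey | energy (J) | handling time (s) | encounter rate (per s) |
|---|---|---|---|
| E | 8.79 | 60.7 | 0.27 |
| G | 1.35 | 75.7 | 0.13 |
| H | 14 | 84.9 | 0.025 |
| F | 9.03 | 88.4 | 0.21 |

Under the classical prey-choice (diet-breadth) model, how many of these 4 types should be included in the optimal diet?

2

Profitabilities (E/h, J/s): H 0.165, E 0.145, F 0.102, G 0.0178. Add prey in this order while the next type's profitability exceeds the intake rate on those already taken.
Rate on top 1: 0.1121. E: 0.145 > 0.1121 → include.
Rate on top 2: 0.1396. F: 0.102 < 0.1396 → exclude; stop.
Optimal diet: H, E — 2 of 4 types.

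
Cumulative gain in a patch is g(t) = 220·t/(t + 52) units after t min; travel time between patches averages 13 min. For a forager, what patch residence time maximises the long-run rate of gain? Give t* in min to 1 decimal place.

26.0 min

Maximise g(t)/(T+t): set derivative to zero → g'(t)(T+t) = g(t).
g'(t) = 220·52/(t + 52)². Setting 220·52/(t+52)² = 220t/[(t+52)(13+t)] gives 52(13+t) = t(t+52), so t² = 52×13 = 676.
t* = √676 = 26 min.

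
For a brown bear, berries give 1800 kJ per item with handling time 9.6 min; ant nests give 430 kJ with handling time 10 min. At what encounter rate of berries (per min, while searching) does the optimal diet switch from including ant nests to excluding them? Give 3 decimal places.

The zero-one rule: include ant nests iff E₂/h₂ > λE₁/(1+λh₁). Equality gives the switch point.
λE₁h₂ = E₂ + λE₂h₁ ⇒ λ = E₂/(E₁h₂ − E₂h₁) = 430/(1.8e+04 − 4128) = 0.031 per min.

0.031 per min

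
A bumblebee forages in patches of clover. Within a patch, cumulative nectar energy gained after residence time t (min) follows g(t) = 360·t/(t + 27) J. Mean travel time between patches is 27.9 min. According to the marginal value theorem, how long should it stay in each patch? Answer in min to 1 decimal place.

27.4 min

Maximise g(t)/(T+t): set derivative to zero → g'(t)(T+t) = g(t).
g'(t) = 360·27/(t + 27)². Setting 360·27/(t+27)² = 360t/[(t+27)(27.9+t)] gives 27(27.9+t) = t(t+27), so t² = 27×27.9 = 753.3.
t* = √753.3 = 27.45 min.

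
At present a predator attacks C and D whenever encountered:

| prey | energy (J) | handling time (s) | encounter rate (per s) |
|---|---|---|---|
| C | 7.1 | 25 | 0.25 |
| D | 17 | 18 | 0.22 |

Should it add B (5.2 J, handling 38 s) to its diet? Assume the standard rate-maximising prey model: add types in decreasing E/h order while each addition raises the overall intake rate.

No

On C and D alone, R = ΣλE/(1+Σλh) = 5.515/11.21 = 0.492 J/s.
B: E/h = 5.2/38 = 0.1368 J/s.
Since 0.1368 < R, time spent handling B is better spent searching.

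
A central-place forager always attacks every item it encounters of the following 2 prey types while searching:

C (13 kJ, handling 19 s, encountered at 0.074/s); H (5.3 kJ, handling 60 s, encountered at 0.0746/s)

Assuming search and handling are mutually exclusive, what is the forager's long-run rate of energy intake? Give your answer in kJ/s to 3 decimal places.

R = (0.074×13 + 0.0746×5.3) / (1 + 0.074×19 + 0.0746×60) = 1.357/6.882 = 0.1972 kJ/s.

0.197 kJ/s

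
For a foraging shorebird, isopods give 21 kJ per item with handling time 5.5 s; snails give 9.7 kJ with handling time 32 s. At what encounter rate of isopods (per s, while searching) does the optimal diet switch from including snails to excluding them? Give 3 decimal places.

The zero-one rule: include snails iff E₂/h₂ > λE₁/(1+λh₁). Equality gives the switch point.
λE₁h₂ = E₂ + λE₂h₁ ⇒ λ = E₂/(E₁h₂ − E₂h₁) = 9.7/(672 − 53.35) = 0.01568 per s.

0.016 per s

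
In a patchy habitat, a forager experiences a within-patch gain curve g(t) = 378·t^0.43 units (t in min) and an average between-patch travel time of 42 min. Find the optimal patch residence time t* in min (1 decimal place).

31.7 min

By the marginal value theorem, leave when the instantaneous gain rate g'(t) equals the habitat-wide average g(t)/(T + t).
g'(t) = 0.43·378·t^-0.57. Setting 0.43·378·t^-0.57 = 378·t^0.43/(42+t) gives 0.43(42+t) = t, so 0.57·t = 0.43×42.
t* = 0.43×42/0.57 = 31.68 min.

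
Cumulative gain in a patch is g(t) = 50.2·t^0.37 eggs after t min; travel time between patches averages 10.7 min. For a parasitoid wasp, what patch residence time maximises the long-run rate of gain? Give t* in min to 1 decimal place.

Optimal t* satisfies g'(t*) = g(t*)/(T + t*).
g'(t) = 0.37·50.2·t^-0.63. Setting 0.37·50.2·t^-0.63 = 50.2·t^0.37/(10.7+t) gives 0.37(10.7+t) = t, so 0.63·t = 0.37×10.7.
t* = 0.37×10.7/0.63 = 6.284 min.

6.3 min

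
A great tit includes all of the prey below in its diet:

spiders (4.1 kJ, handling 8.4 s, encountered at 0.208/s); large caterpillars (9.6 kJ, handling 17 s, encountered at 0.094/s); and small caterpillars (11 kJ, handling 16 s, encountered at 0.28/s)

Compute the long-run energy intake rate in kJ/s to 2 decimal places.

R = Σλ_iE_i / (1 + Σλ_ih_i)
Numerator: 0.208×4.1 + 0.094×9.6 + 0.28×11 = 4.835
Denominator: 1 + 0.208×8.4 + 0.094×17 + 0.28×16 = 8.825
R = 4.835/8.825 = 0.5479 kJ/s

0.55 kJ/s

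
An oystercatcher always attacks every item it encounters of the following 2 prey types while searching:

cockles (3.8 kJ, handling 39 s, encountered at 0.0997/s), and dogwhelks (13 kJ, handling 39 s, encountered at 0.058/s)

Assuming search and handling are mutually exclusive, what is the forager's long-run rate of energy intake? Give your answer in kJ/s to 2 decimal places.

Energy encountered per unit search time: 0.0997×3.8 + 0.058×13 = 1.133 kJ/s.
Handling time per unit search time: 0.0997×39 + 0.058×39 = 6.15.
Rate = 1.133/(1 + 6.15) = 0.1584 kJ/s.

0.16 kJ/s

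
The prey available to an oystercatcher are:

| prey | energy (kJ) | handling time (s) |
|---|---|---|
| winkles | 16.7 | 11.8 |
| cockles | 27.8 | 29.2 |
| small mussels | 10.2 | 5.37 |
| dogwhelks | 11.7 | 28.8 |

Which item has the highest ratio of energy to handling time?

In descending order of E/h:
small mussels: 10.2/5.37 = 1.9 kJ/s
winkles: 16.7/11.8 = 1.42 kJ/s
cockles: 27.8/29.2 = 0.952 kJ/s
dogwhelks: 11.7/28.8 = 0.406 kJ/s

small mussels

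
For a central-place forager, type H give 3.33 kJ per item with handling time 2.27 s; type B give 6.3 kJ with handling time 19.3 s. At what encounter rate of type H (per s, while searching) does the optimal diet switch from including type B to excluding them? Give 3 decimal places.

Drop type B once their profitability E₂/h₂ falls below the rate achievable on type H alone: E₂/h₂ = λE₁/(1 + λh₁).
Solve for λ: λE₁h₂ = E₂(1 + λh₁) → λ(E₁h₂ − E₂h₁) = E₂ → λ = E₂/(E₁h₂ − E₂h₁).
λ = 6.3/(3.33×19.3 − 6.3×2.27) = 6.3/49.97 = 0.1261 per s.

0.126 per s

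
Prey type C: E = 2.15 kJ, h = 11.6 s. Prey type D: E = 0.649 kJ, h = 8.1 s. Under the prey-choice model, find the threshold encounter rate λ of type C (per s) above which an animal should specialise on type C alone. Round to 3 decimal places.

0.066 per s

At the threshold, the rate on type C alone equals the profitability of type D: λ·2.15/(1 + λ·11.6) = 0.649/8.1 = 0.08012.
Rearranging, λ(2.15 − 0.08012×11.6) = 0.08012, so λ = 0.08012/1.221 = 0.06564 per s.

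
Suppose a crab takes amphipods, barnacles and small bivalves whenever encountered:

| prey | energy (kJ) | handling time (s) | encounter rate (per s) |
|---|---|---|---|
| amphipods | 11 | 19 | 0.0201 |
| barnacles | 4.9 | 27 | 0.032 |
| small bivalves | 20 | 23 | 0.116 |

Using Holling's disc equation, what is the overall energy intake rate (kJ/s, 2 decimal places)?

0.55 kJ/s

Energy encountered per unit search time: 0.0201×11 + 0.032×4.9 + 0.116×20 = 2.698 kJ/s.
Handling time per unit search time: 0.0201×19 + 0.032×27 + 0.116×23 = 3.914.
Rate = 2.698/(1 + 3.914) = 0.549 kJ/s.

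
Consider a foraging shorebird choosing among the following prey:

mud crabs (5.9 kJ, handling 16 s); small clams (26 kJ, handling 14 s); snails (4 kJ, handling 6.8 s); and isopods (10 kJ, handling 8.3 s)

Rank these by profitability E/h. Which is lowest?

mud crabs

In descending order of E/h:
small clams: 26/14 = 1.86 kJ/s
isopods: 10/8.3 = 1.2 kJ/s
snails: 4/6.8 = 0.588 kJ/s
mud crabs: 5.9/16 = 0.369 kJ/s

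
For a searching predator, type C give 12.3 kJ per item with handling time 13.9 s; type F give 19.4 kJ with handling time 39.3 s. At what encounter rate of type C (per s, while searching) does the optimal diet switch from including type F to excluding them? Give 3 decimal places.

0.091 per s

The zero-one rule: include type F iff E₂/h₂ > λE₁/(1+λh₁). Equality gives the switch point.
λE₁h₂ = E₂ + λE₂h₁ ⇒ λ = E₂/(E₁h₂ − E₂h₁) = 19.4/(483.4 − 269.7) = 0.09077 per s.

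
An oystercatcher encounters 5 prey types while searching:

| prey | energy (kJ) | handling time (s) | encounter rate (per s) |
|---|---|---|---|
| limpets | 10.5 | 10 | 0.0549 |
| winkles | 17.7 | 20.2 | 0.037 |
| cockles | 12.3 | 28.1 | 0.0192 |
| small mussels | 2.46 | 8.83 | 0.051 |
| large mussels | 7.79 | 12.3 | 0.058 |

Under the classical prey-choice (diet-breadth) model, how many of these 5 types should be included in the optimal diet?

Profitabilities (E/h, kJ/s): limpets 1.05, winkles 0.876, large mussels 0.633, cockles 0.438, small mussels 0.279. Add prey in this order while the next type's profitability exceeds the intake rate on those already taken.
Rate on top 1: 0.3721. winkles: 0.876 > 0.3721 → include.
Rate on top 2: 0.5362. large mussels: 0.633 > 0.5362 → include.
Rate on top 3: 0.5592. cockles: 0.438 < 0.5592 → exclude; stop.
Optimal diet: limpets, winkles, large mussels — 3 of 5 types.

3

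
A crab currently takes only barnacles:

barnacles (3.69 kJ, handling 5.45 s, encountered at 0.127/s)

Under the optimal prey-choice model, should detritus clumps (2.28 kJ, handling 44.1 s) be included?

Intake rate on the current diet: R = (0.127×3.69) / (1 + 0.127×5.45) = 0.4686/1.692 = 0.2769 kJ/s.
detritus clumps: E/h = 2.28/44.1 = 0.0517 kJ/s.
0.0517 < 0.2769, so adding detritus clumps would lower the average — exclude it.

No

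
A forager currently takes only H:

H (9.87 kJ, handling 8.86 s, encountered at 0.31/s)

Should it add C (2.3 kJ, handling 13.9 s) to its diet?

No

Current rate: (0.31×9.87)/(1 + 0.31×8.86) = 0.8167 kJ/s.
Profitability of C: 2.3/13.9 = 0.1655 kJ/s.
Since 0.1655 < R, time spent handling C is better spent searching.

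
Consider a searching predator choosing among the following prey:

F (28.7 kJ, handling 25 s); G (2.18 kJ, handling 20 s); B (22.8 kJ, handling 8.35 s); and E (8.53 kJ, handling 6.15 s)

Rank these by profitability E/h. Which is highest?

B

In descending order of E/h:
B: 22.8/8.35 = 2.73 kJ/s
E: 8.53/6.15 = 1.39 kJ/s
F: 28.7/25 = 1.15 kJ/s
G: 2.18/20 = 0.109 kJ/s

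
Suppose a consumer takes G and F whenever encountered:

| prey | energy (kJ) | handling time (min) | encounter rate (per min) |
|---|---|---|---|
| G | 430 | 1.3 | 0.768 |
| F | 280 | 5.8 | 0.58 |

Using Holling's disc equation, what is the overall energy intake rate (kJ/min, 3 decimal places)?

R = (0.768×430 + 0.58×280) / (1 + 0.768×1.3 + 0.58×5.8) = 492.6/5.362 = 91.87 kJ/min.

91.869 kJ/min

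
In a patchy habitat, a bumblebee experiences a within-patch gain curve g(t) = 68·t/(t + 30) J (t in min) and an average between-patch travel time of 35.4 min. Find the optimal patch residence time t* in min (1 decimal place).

32.6 min

Optimal t* satisfies g'(t*) = g(t*)/(T + t*).
g'(t) = 68·30/(t + 30)². Setting 68·30/(t+30)² = 68t/[(t+30)(35.4+t)] gives 30(35.4+t) = t(t+30), so t² = 30×35.4 = 1062.
t* = √1062 = 32.59 min.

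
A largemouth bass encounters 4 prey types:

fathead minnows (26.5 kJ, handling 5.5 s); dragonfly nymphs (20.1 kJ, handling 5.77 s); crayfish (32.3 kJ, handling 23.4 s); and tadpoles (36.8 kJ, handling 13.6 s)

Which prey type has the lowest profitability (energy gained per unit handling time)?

crayfish

In descending order of E/h:
fathead minnows: 26.5/5.5 = 4.82 kJ/s
dragonfly nymphs: 20.1/5.77 = 3.48 kJ/s
tadpoles: 36.8/13.6 = 2.71 kJ/s
crayfish: 32.3/23.4 = 1.38 kJ/s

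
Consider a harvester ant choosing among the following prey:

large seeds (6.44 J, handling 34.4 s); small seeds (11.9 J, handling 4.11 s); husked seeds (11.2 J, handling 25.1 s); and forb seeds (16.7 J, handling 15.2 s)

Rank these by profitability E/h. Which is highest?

Profitability E/h (J/s): large seeds = 6.44/34.4 = 0.187, small seeds = 11.9/4.11 = 2.9, husked seeds = 11.2/25.1 = 0.446, forb seeds = 16.7/15.2 = 1.1.
Ranked: small seeds > forb seeds > husked seeds > large seeds.

small seeds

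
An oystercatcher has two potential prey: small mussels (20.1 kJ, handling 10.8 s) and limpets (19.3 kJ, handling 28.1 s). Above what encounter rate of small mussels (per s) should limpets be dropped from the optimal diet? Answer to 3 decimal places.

The zero-one rule: include limpets iff E₂/h₂ > λE₁/(1+λh₁). Equality gives the switch point.
λE₁h₂ = E₂ + λE₂h₁ ⇒ λ = E₂/(E₁h₂ − E₂h₁) = 19.3/(564.8 − 208.4) = 0.05416 per s.

0.054 per s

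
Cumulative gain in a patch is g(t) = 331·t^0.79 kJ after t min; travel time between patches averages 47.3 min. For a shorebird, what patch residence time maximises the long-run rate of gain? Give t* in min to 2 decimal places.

177.94 min

Maximise g(t)/(T+t): set derivative to zero → g'(t)(T+t) = g(t).
g'(t) = 0.79·331·t^-0.21. Setting 0.79·331·t^-0.21 = 331·t^0.79/(47.3+t) gives 0.79(47.3+t) = t, so 0.21·t = 0.79×47.3.
t* = 0.79×47.3/0.21 = 177.9 min.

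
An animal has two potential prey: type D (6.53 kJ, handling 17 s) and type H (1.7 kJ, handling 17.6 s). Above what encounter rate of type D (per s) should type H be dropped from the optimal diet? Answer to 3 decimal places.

At the threshold, the rate on type D alone equals the profitability of type H: λ·6.53/(1 + λ·17) = 1.7/17.6 = 0.09659.
Rearranging, λ(6.53 − 0.09659×17) = 0.09659, so λ = 0.09659/4.888 = 0.01976 per s.

0.020 per s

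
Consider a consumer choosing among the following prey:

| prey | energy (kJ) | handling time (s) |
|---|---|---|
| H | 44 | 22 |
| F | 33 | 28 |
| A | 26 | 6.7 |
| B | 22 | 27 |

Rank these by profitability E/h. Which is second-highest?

H

Profitability E/h (kJ/s): H = 44/22 = 2, F = 33/28 = 1.18, A = 26/6.7 = 3.88, B = 22/27 = 0.815.
Ranked: A > H > F > B.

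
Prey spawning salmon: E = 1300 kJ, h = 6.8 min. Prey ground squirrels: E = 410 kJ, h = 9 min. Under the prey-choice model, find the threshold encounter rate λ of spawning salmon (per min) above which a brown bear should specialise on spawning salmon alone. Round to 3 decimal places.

0.046 per min

Drop ground squirrels once their profitability E₂/h₂ falls below the rate achievable on spawning salmon alone: E₂/h₂ = λE₁/(1 + λh₁).
Solve for λ: λE₁h₂ = E₂(1 + λh₁) → λ(E₁h₂ − E₂h₁) = E₂ → λ = E₂/(E₁h₂ − E₂h₁).
λ = 410/(1300×9 − 410×6.8) = 410/8912 = 0.04601 per min.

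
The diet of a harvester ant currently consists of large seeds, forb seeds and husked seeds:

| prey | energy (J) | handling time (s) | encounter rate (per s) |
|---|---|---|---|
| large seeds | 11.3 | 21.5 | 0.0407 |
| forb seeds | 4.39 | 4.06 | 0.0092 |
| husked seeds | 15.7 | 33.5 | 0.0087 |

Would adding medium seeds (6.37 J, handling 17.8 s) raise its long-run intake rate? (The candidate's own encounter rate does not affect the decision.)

On large seeds, forb seeds and husked seeds alone, R = ΣλE/(1+Σλh) = 0.6369/2.204 = 0.289 J/s.
Profitability of medium seeds: 6.37/17.8 = 0.3579 J/s.
0.3579 > 0.289, so adding medium seeds raises the average — include it.

Yes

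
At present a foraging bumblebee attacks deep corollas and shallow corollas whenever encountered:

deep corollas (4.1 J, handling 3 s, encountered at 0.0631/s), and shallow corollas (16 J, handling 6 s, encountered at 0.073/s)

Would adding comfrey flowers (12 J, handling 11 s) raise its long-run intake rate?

On deep corollas and shallow corollas alone, R = ΣλE/(1+Σλh) = 1.427/1.627 = 0.8767 J/s.
comfrey flowers: E/h = 12/11 = 1.091 J/s.
Since 1.091 > R, including comfrey flowers increases the long-run rate.

Yes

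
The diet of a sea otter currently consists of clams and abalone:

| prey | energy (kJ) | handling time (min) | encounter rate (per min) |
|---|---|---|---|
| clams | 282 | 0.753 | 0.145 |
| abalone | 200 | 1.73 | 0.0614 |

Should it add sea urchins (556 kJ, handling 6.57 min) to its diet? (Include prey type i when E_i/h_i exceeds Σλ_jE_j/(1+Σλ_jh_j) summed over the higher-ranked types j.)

On clams and abalone alone, R = ΣλE/(1+Σλh) = 53.17/1.215 = 43.75 kJ/min.
sea urchins: E/h = 556/6.57 = 84.63 kJ/min.
Since 84.63 > R, including sea urchins increases the long-run rate.

Yes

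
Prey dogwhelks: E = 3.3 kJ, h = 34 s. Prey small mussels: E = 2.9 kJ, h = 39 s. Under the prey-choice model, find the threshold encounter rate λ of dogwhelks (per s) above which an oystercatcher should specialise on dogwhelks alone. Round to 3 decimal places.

0.096 per s

The zero-one rule: include small mussels iff E₂/h₂ > λE₁/(1+λh₁). Equality gives the switch point.
λE₁h₂ = E₂ + λE₂h₁ ⇒ λ = E₂/(E₁h₂ − E₂h₁) = 2.9/(128.7 − 98.6) = 0.09635 per s.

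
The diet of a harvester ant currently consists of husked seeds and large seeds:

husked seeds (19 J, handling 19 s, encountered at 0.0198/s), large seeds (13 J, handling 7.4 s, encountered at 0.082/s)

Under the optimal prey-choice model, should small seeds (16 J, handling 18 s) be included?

Current rate: (0.0198×19 + 0.082×13)/(1 + 0.0198×19 + 0.082×7.4) = 0.7273 J/s.
Profitability of small seeds: 16/18 = 0.8889 J/s.
0.8889 > 0.7273, so adding small seeds raises the average — include it.

Yes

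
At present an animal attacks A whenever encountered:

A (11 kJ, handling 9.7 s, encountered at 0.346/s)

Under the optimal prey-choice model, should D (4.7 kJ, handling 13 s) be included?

Intake rate on the current diet: R = (0.346×11) / (1 + 0.346×9.7) = 3.806/4.356 = 0.8737 kJ/s.
Profitability of D: 4.7/13 = 0.3615 kJ/s.
Since 0.3615 < R, time spent handling D is better spent searching.

No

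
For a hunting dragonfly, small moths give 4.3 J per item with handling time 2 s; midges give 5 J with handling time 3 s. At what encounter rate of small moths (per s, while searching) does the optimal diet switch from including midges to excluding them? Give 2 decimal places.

1.72 per s

At the threshold, the rate on small moths alone equals the profitability of midges: λ·4.3/(1 + λ·2) = 5/3 = 1.667.
Rearranging, λ(4.3 − 1.667×2) = 1.667, so λ = 1.667/0.9667 = 1.724 per s.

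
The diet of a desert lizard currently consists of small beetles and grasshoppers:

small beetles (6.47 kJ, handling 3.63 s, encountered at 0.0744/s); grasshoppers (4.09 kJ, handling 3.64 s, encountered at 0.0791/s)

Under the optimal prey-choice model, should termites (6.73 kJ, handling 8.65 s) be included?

Current rate: (0.0744×6.47 + 0.0791×4.09)/(1 + 0.0744×3.63 + 0.0791×3.64) = 0.5166 kJ/s.
termites: E/h = 6.73/8.65 = 0.778 kJ/s.
0.778 > 0.5166, so adding termites raises the average — include it.

Yes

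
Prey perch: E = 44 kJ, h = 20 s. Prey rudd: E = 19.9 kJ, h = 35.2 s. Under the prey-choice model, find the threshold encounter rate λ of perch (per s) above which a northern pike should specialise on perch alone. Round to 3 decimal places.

0.017 per s

The zero-one rule: include rudd iff E₂/h₂ > λE₁/(1+λh₁). Equality gives the switch point.
λE₁h₂ = E₂ + λE₂h₁ ⇒ λ = E₂/(E₁h₂ − E₂h₁) = 19.9/(1549 − 398) = 0.01729 per s.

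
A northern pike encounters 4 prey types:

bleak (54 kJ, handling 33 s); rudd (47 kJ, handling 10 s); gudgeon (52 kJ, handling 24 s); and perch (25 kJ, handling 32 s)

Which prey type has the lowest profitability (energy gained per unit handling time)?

perch

In descending order of E/h:
rudd: 47/10 = 4.7 kJ/s
gudgeon: 52/24 = 2.17 kJ/s
bleak: 54/33 = 1.64 kJ/s
perch: 25/32 = 0.781 kJ/s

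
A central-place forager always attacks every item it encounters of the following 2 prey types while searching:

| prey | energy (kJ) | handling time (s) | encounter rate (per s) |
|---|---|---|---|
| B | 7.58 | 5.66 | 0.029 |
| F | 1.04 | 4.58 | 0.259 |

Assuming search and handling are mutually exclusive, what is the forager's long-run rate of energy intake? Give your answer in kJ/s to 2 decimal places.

Energy encountered per unit search time: 0.029×7.58 + 0.259×1.04 = 0.4892 kJ/s.
Handling time per unit search time: 0.029×5.66 + 0.259×4.58 = 1.35.
Rate = 0.4892/(1 + 1.35) = 0.2081 kJ/s.

0.21 kJ/s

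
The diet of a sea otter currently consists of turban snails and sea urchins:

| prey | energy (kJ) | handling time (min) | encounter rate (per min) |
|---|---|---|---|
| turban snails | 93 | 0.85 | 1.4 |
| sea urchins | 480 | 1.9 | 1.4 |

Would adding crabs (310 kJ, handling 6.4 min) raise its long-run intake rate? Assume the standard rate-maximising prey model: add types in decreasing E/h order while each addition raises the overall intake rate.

No

On turban snails and sea urchins alone, R = ΣλE/(1+Σλh) = 802.2/4.85 = 165.4 kJ/min.
Profitability of crabs: 310/6.4 = 48.44 kJ/min.
Since 48.44 < R, time spent handling crabs is better spent searching.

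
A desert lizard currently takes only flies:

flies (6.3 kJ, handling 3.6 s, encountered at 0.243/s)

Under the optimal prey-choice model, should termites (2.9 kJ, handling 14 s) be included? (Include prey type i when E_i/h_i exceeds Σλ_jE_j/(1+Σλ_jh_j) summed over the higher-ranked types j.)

No

Current rate: (0.243×6.3)/(1 + 0.243×3.6) = 0.8166 kJ/s.
termites: E/h = 2.9/14 = 0.2071 kJ/s.
Since 0.2071 < R, time spent handling termites is better spent searching.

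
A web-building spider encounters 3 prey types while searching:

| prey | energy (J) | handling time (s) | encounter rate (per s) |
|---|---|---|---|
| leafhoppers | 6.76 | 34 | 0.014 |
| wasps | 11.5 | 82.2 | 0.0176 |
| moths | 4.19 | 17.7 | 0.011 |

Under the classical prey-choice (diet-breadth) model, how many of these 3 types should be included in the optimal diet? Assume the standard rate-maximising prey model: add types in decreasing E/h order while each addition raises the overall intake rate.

Profitabilities (E/h, J/s): moths 0.237, leafhoppers 0.199, wasps 0.14. Add prey in this order while the next type's profitability exceeds the intake rate on those already taken.
Rate on top 1: 0.03858. leafhoppers: 0.199 > 0.03858 → include.
Rate on top 2: 0.08423. wasps: 0.14 > 0.08423 → include.
Optimal diet: moths, leafhoppers, wasps — 3 of 3 types.

3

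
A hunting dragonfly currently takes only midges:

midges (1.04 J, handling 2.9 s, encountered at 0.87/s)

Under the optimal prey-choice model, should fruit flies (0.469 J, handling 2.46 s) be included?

Intake rate on the current diet: R = (0.87×1.04) / (1 + 0.87×2.9) = 0.9048/3.523 = 0.2568 J/s.
fruit flies: E/h = 0.469/2.46 = 0.1907 J/s.
Since 0.1907 < R, time spent handling fruit flies is better spent searching.

No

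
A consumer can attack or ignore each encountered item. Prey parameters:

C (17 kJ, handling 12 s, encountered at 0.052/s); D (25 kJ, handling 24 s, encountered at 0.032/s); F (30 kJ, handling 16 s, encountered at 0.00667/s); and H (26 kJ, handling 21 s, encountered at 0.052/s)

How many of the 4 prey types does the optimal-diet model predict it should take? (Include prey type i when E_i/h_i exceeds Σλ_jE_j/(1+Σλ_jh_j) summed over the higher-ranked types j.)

Rank by E/h (kJ/s): F 1.88, C 1.42, H 1.24, D 1.04. Include each in turn until the next type's E/h falls below the running intake rate.
Rate on top 1: 0.1808. C: 1.42 > 0.1808 → include.
Rate on top 2: 0.6264. H: 1.24 > 0.6264 → include.
Rate on top 3: 0.863. D: 1.04 > 0.863 → include.
Optimal diet: F, C, H, D — 4 of 4 types.

4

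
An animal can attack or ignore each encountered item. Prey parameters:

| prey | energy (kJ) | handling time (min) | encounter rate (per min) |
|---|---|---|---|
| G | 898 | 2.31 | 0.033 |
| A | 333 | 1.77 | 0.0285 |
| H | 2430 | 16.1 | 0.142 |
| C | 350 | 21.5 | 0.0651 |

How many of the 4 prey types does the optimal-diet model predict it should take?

3

Profitabilities (E/h, kJ/min): G 389, A 188, H 151, C 16.3. Add prey in this order while the next type's profitability exceeds the intake rate on those already taken.
Rate on top 1: 27.54. A: 188 > 27.54 → include.
Rate on top 2: 34.73. H: 151 > 34.73 → include.
Rate on top 3: 112.6. C: 16.3 < 112.6 → exclude; stop.
Optimal diet: G, A, H — 3 of 4 types.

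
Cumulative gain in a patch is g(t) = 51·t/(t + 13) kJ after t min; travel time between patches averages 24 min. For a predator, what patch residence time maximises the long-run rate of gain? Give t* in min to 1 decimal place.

Maximise g(t)/(T+t): set derivative to zero → g'(t)(T+t) = g(t).
g'(t) = 51·13/(t + 13)². Setting 51·13/(t+13)² = 51t/[(t+13)(24+t)] gives 13(24+t) = t(t+13), so t² = 13×24 = 312.
t* = √312 = 17.66 min.

17.7 min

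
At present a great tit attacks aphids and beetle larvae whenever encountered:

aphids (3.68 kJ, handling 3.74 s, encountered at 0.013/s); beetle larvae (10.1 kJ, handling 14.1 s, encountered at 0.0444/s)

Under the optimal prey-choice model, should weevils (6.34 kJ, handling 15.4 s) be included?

Yes

Current rate: (0.013×3.68 + 0.0444×10.1)/(1 + 0.013×3.74 + 0.0444×14.1) = 0.2963 kJ/s.
weevils: E/h = 6.34/15.4 = 0.4117 kJ/s.
Since 0.4117 > R, including weevils increases the long-run rate.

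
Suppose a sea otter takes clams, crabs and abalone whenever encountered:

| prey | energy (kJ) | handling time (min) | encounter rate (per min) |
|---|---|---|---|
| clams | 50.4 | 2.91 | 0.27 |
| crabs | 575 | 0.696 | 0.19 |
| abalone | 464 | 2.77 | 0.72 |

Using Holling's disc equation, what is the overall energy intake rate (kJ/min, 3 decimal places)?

116.794 kJ/min

Energy encountered per unit search time: 0.27×50.4 + 0.19×575 + 0.72×464 = 456.9 kJ/min.
Handling time per unit search time: 0.27×2.91 + 0.19×0.696 + 0.72×2.77 = 2.912.
Rate = 456.9/(1 + 2.912) = 116.8 kJ/min.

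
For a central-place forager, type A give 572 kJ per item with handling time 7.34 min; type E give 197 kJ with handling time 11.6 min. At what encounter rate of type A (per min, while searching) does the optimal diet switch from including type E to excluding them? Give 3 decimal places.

0.038 per min

At the threshold, the rate on type A alone equals the profitability of type E: λ·572/(1 + λ·7.34) = 197/11.6 = 16.98.
Rearranging, λ(572 − 16.98×7.34) = 16.98, so λ = 16.98/447.3 = 0.03796 per min.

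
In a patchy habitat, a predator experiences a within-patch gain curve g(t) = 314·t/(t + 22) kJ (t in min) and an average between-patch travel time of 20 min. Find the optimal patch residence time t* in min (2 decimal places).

20.98 min

Maximise g(t)/(T+t): set derivative to zero → g'(t)(T+t) = g(t).
g'(t) = 314·22/(t + 22)². Setting 314·22/(t+22)² = 314t/[(t+22)(20+t)] gives 22(20+t) = t(t+22), so t² = 22×20 = 440.
t* = √440 = 20.98 min.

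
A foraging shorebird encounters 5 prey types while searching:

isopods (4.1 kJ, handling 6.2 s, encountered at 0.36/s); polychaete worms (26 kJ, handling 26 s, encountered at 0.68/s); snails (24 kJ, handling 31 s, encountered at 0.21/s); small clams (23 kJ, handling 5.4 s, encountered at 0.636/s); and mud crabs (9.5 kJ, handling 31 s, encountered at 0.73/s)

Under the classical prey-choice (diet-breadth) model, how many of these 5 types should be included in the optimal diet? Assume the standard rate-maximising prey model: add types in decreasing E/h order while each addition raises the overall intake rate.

E/h in descending order: small clams 4.26, polychaete worms 1, snails 0.774, isopods 0.661, mud crabs 0.306 kJ/s. The optimal diet is the largest prefix of this list for which every included type satisfies E_i/h_i > R on the types above it.
Rate on top 1: 3.299. polychaete worms: 1 < 3.299 → exclude; stop.
Optimal diet: small clams — 1 of 5 types.

1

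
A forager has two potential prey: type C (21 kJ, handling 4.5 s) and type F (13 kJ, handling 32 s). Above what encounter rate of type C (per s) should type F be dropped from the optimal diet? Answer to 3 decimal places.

Drop type F once their profitability E₂/h₂ falls below the rate achievable on type C alone: E₂/h₂ = λE₁/(1 + λh₁).
Solve for λ: λE₁h₂ = E₂(1 + λh₁) → λ(E₁h₂ − E₂h₁) = E₂ → λ = E₂/(E₁h₂ − E₂h₁).
λ = 13/(21×32 − 13×4.5) = 13/613.5 = 0.02119 per s.

0.021 per s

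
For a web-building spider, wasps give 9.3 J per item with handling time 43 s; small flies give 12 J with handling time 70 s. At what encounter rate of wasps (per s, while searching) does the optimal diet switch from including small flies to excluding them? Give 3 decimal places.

0.089 per s

Drop small flies once their profitability E₂/h₂ falls below the rate achievable on wasps alone: E₂/h₂ = λE₁/(1 + λh₁).
Solve for λ: λE₁h₂ = E₂(1 + λh₁) → λ(E₁h₂ − E₂h₁) = E₂ → λ = E₂/(E₁h₂ − E₂h₁).
λ = 12/(9.3×70 − 12×43) = 12/135 = 0.08889 per s.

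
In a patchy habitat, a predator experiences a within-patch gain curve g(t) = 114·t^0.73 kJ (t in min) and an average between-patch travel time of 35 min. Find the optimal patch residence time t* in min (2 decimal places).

94.63 min

Optimal t* satisfies g'(t*) = g(t*)/(T + t*).
g'(t) = 0.73·114·t^-0.27. Setting 0.73·114·t^-0.27 = 114·t^0.73/(35+t) gives 0.73(35+t) = t, so 0.27·t = 0.73×35.
t* = 0.73×35/0.27 = 94.63 min.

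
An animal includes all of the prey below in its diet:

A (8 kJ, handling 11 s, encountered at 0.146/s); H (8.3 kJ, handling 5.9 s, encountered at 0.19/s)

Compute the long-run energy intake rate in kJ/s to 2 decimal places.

Energy encountered per unit search time: 0.146×8 + 0.19×8.3 = 2.745 kJ/s.
Handling time per unit search time: 0.146×11 + 0.19×5.9 = 2.727.
Rate = 2.745/(1 + 2.727) = 0.7365 kJ/s.

0.74 kJ/s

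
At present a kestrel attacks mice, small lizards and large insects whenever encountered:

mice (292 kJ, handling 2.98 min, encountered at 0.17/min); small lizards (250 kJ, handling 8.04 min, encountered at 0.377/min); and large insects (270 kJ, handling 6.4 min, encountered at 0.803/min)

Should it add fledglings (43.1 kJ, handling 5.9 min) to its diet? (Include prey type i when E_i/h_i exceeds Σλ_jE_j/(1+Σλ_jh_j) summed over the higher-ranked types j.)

Intake rate on the current diet: R = (0.17×292 + 0.377×250 + 0.803×270) / (1 + 0.17×2.98 + 0.377×8.04 + 0.803×6.4) = 360.7/9.677 = 37.27 kJ/min.
Profitability of fledglings: 43.1/5.9 = 7.305 kJ/min.
Since 7.305 < R, time spent handling fledglings is better spent searching.

No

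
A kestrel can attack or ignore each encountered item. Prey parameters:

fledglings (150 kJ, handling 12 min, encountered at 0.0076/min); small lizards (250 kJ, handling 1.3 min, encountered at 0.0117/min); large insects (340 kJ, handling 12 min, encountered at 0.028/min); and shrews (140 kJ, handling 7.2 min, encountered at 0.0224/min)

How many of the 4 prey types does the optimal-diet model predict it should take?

E/h in descending order: small lizards 192, large insects 28.3, shrews 19.4, fledglings 12.5 kJ/min. The optimal diet is the largest prefix of this list for which every included type satisfies E_i/h_i > R on the types above it.
Rate on top 1: 2.881. large insects: 28.3 > 2.881 → include.
Rate on top 2: 9.21. shrews: 19.4 > 9.21 → include.
Rate on top 3: 10.3. fledglings: 12.5 > 10.3 → include.
Optimal diet: small lizards, large insects, shrews, fledglings — 4 of 4 types.

4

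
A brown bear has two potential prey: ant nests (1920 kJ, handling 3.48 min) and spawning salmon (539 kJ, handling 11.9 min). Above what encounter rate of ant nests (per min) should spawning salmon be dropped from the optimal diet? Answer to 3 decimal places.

0.026 per min

Drop spawning salmon once their profitability E₂/h₂ falls below the rate achievable on ant nests alone: E₂/h₂ = λE₁/(1 + λh₁).
Solve for λ: λE₁h₂ = E₂(1 + λh₁) → λ(E₁h₂ − E₂h₁) = E₂ → λ = E₂/(E₁h₂ − E₂h₁).
λ = 539/(1920×11.9 − 539×3.48) = 539/2.097e+04 = 0.0257 per min.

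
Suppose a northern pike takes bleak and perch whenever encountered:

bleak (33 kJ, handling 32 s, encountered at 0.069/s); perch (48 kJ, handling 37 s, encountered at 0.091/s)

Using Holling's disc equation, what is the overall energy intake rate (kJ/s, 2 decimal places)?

1.01 kJ/s

Energy encountered per unit search time: 0.069×33 + 0.091×48 = 6.645 kJ/s.
Handling time per unit search time: 0.069×32 + 0.091×37 = 5.575.
Rate = 6.645/(1 + 5.575) = 1.011 kJ/s.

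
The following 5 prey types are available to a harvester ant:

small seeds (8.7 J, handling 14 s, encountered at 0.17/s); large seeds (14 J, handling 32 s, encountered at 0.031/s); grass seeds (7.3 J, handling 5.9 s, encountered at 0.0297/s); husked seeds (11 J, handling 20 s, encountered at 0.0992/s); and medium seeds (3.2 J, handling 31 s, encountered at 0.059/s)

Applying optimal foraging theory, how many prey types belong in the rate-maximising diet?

E/h in descending order: grass seeds 1.24, small seeds 0.621, husked seeds 0.55, large seeds 0.438, medium seeds 0.103 J/s. The optimal diet is the largest prefix of this list for which every included type satisfies E_i/h_i > R on the types above it.
Rate on top 1: 0.1845. small seeds: 0.621 > 0.1845 → include.
Rate on top 2: 0.477. husked seeds: 0.55 > 0.477 → include.
Rate on top 3: 0.5031. large seeds: 0.438 < 0.5031 → exclude; stop.
Optimal diet: grass seeds, small seeds, husked seeds — 3 of 5 types.

3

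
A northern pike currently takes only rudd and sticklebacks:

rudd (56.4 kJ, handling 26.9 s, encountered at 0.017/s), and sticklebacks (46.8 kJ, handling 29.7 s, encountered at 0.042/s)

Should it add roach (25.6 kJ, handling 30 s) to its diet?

No

Current rate: (0.017×56.4 + 0.042×46.8)/(1 + 0.017×26.9 + 0.042×29.7) = 1.081 kJ/s.
roach: E/h = 25.6/30 = 0.8533 kJ/s.
Since 0.8533 < R, time spent handling roach is better spent searching.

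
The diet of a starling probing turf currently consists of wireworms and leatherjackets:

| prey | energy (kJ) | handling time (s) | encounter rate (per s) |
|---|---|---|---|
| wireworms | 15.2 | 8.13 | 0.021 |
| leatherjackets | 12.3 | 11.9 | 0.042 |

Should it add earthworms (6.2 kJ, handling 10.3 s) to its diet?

Yes

Current rate: (0.021×15.2 + 0.042×12.3)/(1 + 0.021×8.13 + 0.042×11.9) = 0.5003 kJ/s.
Profitability of earthworms: 6.2/10.3 = 0.6019 kJ/s.
0.6019 > 0.5003, so adding earthworms raises the average — include it.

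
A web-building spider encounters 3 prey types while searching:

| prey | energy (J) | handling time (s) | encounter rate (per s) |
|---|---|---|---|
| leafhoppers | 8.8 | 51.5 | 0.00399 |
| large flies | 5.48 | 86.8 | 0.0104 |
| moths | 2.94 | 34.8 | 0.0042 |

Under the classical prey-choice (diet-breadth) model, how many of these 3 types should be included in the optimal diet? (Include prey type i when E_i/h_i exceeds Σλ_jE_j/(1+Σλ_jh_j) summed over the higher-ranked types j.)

E/h in descending order: leafhoppers 0.171, moths 0.0845, large flies 0.0631 J/s. The optimal diet is the largest prefix of this list for which every included type satisfies E_i/h_i > R on the types above it.
Rate on top 1: 0.02913. moths: 0.0845 > 0.02913 → include.
Rate on top 2: 0.03511. large flies: 0.0631 > 0.03511 → include.
Optimal diet: leafhoppers, moths, large flies — 3 of 3 types.

3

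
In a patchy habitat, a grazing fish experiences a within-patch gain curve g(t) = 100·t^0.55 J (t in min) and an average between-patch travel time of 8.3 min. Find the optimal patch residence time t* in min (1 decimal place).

Optimal t* satisfies g'(t*) = g(t*)/(T + t*).
g'(t) = 0.55·100·t^-0.45. Setting 0.55·100·t^-0.45 = 100·t^0.55/(8.3+t) gives 0.55(8.3+t) = t, so 0.45·t = 0.55×8.3.
t* = 0.55×8.3/0.45 = 10.14 min.

10.1 min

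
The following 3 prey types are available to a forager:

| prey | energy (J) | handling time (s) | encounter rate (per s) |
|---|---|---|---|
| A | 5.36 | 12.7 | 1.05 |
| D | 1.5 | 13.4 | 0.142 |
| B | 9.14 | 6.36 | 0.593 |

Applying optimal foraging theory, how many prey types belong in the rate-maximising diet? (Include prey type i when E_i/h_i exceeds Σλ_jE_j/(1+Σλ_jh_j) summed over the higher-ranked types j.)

Profitabilities (E/h, J/s): B 1.44, A 0.422, D 0.112. Add prey in this order while the next type's profitability exceeds the intake rate on those already taken.
Rate on top 1: 1.136. A: 0.422 < 1.136 → exclude; stop.
Optimal diet: B — 1 of 3 types.

1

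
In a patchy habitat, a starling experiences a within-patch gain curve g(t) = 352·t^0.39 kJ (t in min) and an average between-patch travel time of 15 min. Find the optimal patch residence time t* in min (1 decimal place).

9.6 min

Maximise g(t)/(T+t): set derivative to zero → g'(t)(T+t) = g(t).
g'(t) = 0.39·352·t^-0.61. Setting 0.39·352·t^-0.61 = 352·t^0.39/(15+t) gives 0.39(15+t) = t, so 0.61·t = 0.39×15.
t* = 0.39×15/0.61 = 9.59 min.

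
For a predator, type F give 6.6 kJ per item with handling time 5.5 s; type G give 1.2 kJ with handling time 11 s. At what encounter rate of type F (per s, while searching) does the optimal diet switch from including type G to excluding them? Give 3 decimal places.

At the threshold, the rate on type F alone equals the profitability of type G: λ·6.6/(1 + λ·5.5) = 1.2/11 = 0.1091.
Rearranging, λ(6.6 − 0.1091×5.5) = 0.1091, so λ = 0.1091/6 = 0.01818 per s.

0.018 per s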